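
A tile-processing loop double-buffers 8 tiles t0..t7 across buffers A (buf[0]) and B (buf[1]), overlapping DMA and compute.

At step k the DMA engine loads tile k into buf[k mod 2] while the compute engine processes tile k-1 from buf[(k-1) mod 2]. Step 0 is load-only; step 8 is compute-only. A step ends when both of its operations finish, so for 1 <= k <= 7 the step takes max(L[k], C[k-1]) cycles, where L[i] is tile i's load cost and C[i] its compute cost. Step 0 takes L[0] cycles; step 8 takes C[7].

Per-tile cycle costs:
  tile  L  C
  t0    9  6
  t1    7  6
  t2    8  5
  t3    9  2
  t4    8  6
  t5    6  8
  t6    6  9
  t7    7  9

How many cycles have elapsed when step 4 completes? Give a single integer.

end_cycle[4] = 41

[0] DMA t0→A (9c) ∥ CU idle ⇒ 9c, clock 9
[1] DMA t1→B (7c) ∥ CU A:t0 (6c) ⇒ 7c, clock 16
[2] DMA t2→A (8c) ∥ CU B:t1 (6c) ⇒ 8c, clock 24
[3] DMA t3→B (9c) ∥ CU A:t2 (5c) ⇒ 9c, clock 33
[4] DMA t4→A (8c) ∥ CU B:t3 (2c) ⇒ 8c, clock 41
[5] DMA t5→B (6c) ∥ CU A:t4 (6c) ⇒ 6c, clock 47
[6] DMA t6→A (6c) ∥ CU B:t5 (8c) ⇒ 8c, clock 55
[7] DMA t7→B (7c) ∥ CU A:t6 (9c) ⇒ 9c, clock 64
[8] DMA idle ∥ CU B:t7 (9c) ⇒ 9c, clock 73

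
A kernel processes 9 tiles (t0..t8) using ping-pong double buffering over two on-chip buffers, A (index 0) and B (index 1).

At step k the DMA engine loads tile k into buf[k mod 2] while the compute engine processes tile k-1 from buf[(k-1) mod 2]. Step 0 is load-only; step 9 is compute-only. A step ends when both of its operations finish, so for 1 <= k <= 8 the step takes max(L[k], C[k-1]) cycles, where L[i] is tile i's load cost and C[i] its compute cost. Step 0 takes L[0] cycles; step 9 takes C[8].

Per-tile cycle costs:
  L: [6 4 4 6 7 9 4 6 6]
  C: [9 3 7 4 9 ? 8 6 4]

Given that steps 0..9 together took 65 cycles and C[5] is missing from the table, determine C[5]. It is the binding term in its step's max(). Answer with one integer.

step 0 = dur = L[0]=6 = 6
step 1 = dur = max(L[1]=4, C[0]=9) = 9
step 2 = dur = max(L[2]=4, C[1]=3) = 4
step 3 = dur = max(L[3]=6, C[2]=7) = 7
step 4 = dur = max(L[4]=7, C[3]=4) = 7
step 5 = dur = max(L[5]=9, C[4]=9) = 9
step 6 = dur = max(L[6]=4, C[5]=?) = C[5]  (unknown; binding)
step 7 = dur = max(L[7]=6, C[6]=8) = 8
step 8 = dur = max(L[8]=6, C[7]=6) = 6
step 9 = dur = C[8]=4 = 4
sum of known step durations = 60
dur[6] = total - known = 65 - 60 = 5
C[5] is the binding max in step 6, so C[5] = dur[6] = 5

C[5] = 5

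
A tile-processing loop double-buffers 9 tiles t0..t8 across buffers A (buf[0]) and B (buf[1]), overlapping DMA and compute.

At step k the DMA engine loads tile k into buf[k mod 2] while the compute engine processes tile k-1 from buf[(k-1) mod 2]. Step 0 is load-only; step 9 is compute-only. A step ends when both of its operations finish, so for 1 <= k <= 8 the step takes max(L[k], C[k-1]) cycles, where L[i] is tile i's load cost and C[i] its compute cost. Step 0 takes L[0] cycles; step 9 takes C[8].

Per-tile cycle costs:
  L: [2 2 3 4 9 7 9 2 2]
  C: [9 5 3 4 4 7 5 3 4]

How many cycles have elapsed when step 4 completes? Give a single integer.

end_cycle[4] = 29

step 0: L[0]=2 → dur=2, Σ=2 | A=load:t0 B=idle [load-only]
step 1: L[1]=2 C[0]=9 → dur=9, Σ=11 | A=compute:t0 B=load:t1 [compute-bound]
step 2: L[2]=3 C[1]=5 → dur=5, Σ=16 | A=load:t2 B=compute:t1 [compute-bound]
step 3: L[3]=4 C[2]=3 → dur=4, Σ=20 | A=compute:t2 B=load:t3 [load-bound]
step 4: L[4]=9 C[3]=4 → dur=9, Σ=29 | A=load:t4 B=compute:t3 [load-bound]
step 5: L[5]=7 C[4]=4 → dur=7, Σ=36 | A=compute:t4 B=load:t5 [load-bound]
step 6: L[6]=9 C[5]=7 → dur=9, Σ=45 | A=load:t6 B=compute:t5 [load-bound]
step 7: L[7]=2 C[6]=5 → dur=5, Σ=50 | A=compute:t6 B=load:t7 [compute-bound]
step 8: L[8]=2 C[7]=3 → dur=3, Σ=53 | A=load:t8 B=compute:t7 [compute-bound]
step 9: C[8]=4 → dur=4, Σ=57 | A=compute:t8 B=idle [compute-only]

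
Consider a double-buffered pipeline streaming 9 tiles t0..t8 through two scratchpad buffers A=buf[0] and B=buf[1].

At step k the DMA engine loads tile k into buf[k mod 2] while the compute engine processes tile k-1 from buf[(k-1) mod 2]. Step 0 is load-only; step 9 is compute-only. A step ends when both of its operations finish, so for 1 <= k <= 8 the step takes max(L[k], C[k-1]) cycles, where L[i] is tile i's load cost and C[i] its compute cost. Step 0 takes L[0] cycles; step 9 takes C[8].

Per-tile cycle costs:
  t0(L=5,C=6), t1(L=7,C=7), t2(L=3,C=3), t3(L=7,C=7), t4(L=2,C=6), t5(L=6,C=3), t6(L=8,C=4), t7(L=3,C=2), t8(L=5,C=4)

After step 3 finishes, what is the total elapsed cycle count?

step 0: L[0]=5 → dur=5, Σ=5 | A=load:t0 B=idle [load-only]
step 1: L[1]=7 C[0]=6 → dur=7, Σ=12 | A=compute:t0 B=load:t1 [load-bound]
step 2: L[2]=3 C[1]=7 → dur=7, Σ=19 | A=load:t2 B=compute:t1 [compute-bound]
step 3: L[3]=7 C[2]=3 → dur=7, Σ=26 | A=compute:t2 B=load:t3 [load-bound]
step 4: L[4]=2 C[3]=7 → dur=7, Σ=33 | A=load:t4 B=compute:t3 [compute-bound]
step 5: L[5]=6 C[4]=6 → dur=6, Σ=39 | A=compute:t4 B=load:t5 [tied]
step 6: L[6]=8 C[5]=3 → dur=8, Σ=47 | A=load:t6 B=compute:t5 [load-bound]
step 7: L[7]=3 C[6]=4 → dur=4, Σ=51 | A=compute:t6 B=load:t7 [compute-bound]
step 8: L[8]=5 C[7]=2 → dur=5, Σ=56 | A=load:t8 B=compute:t7 [load-bound]
step 9: C[8]=4 → dur=4, Σ=60 | A=compute:t8 B=idle [compute-only]

end_cycle[3] = 26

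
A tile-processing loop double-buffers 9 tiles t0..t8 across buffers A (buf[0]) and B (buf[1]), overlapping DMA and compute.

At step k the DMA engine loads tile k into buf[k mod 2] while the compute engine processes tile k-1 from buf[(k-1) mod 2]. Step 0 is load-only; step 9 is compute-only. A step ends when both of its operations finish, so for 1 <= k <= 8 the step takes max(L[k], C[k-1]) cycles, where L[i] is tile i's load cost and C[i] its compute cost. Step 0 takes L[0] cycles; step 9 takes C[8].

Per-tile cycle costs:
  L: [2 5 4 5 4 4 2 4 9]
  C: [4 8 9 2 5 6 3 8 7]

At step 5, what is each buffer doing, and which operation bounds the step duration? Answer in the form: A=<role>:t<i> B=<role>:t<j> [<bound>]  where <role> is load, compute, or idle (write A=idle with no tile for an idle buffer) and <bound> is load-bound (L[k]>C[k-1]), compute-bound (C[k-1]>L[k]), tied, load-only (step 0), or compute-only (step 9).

step 5: A=compute:t4 B=load:t5 [compute-bound]

  0. 2=2c; end=2; A:t0 B:-
  1. max(5,4)=5c; end=7; A:t0 B:t1
  2. max(4,8)=8c; end=15; A:t2 B:t1
  3. max(5,9)=9c; end=24; A:t2 B:t3
  4. max(4,2)=4c; end=28; A:t4 B:t3
  5. max(4,5)=5c; end=33; A:t4 B:t5
  6. max(2,6)=6c; end=39; A:t6 B:t5
  7. max(4,3)=4c; end=43; A:t6 B:t7
  8. max(9,8)=9c; end=52; A:t8 B:t7
  9. 7=7c; end=59; A:t8 B:t7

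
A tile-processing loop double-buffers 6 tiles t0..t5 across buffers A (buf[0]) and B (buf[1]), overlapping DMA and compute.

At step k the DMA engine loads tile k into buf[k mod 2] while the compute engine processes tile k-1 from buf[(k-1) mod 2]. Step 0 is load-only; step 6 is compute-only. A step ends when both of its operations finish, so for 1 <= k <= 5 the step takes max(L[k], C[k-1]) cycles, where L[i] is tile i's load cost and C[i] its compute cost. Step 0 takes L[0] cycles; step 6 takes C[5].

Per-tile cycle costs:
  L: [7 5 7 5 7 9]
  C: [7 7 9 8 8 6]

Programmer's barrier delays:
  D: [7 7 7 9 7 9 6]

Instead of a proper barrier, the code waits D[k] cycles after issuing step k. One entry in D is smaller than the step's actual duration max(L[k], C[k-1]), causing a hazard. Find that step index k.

[0] required=L[0]=7=7 vs D=7 ok
[1] required=max(L[1]=5,C[0]=7)=7 vs D=7 ok
[2] required=max(L[2]=7,C[1]=7)=7 vs D=7 ok
[3] required=max(L[3]=5,C[2]=9)=9 vs D=9 ok
[4] required=max(L[4]=7,C[3]=8)=8 vs D=7 SHORT
[5] required=max(L[5]=9,C[4]=8)=9 vs D=9 ok
[6] required=C[5]=6=6 vs D=6 ok

hazard at step 4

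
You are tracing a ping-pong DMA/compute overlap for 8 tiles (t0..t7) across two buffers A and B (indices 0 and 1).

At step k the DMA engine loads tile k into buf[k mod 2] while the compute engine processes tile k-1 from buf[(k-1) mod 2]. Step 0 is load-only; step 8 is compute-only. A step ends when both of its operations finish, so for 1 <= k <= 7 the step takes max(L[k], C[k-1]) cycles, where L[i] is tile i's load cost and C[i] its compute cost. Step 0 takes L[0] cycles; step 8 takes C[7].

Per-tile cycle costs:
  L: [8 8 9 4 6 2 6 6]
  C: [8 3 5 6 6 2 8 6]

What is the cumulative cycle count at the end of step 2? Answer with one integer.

end_cycle[2] = 25

step 0: L[0]=8 → dur=8, Σ=8 | A=load:t0 B=idle [load-only]
step 1: L[1]=8 C[0]=8 → dur=8, Σ=16 | A=compute:t0 B=load:t1 [tied]
step 2: L[2]=9 C[1]=3 → dur=9, Σ=25 | A=load:t2 B=compute:t1 [load-bound]
step 3: L[3]=4 C[2]=5 → dur=5, Σ=30 | A=compute:t2 B=load:t3 [compute-bound]
step 4: L[4]=6 C[3]=6 → dur=6, Σ=36 | A=load:t4 B=compute:t3 [tied]
step 5: L[5]=2 C[4]=6 → dur=6, Σ=42 | A=compute:t4 B=load:t5 [compute-bound]
step 6: L[6]=6 C[5]=2 → dur=6, Σ=48 | A=load:t6 B=compute:t5 [load-bound]
step 7: L[7]=6 C[6]=8 → dur=8, Σ=56 | A=compute:t6 B=load:t7 [compute-bound]
step 8: C[7]=6 → dur=6, Σ=62 | A=idle B=compute:t7 [compute-only]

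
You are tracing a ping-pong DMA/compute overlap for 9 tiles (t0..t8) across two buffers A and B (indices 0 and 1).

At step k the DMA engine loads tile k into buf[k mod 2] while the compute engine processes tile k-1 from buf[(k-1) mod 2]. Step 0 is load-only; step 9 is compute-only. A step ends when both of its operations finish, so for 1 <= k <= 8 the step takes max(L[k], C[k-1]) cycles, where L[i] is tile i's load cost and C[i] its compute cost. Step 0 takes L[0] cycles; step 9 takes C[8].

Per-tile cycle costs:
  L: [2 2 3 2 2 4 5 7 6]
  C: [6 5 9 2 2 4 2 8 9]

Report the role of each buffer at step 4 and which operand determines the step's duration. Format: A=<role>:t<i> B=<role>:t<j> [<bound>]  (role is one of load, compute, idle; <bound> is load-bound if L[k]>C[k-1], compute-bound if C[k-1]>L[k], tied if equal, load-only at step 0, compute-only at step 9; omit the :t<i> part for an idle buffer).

[0] DMA t0→A (2c) ∥ CU idle ⇒ 2c, clock 2
[1] DMA t1→B (2c) ∥ CU A:t0 (6c) ⇒ 6c, clock 8
[2] DMA t2→A (3c) ∥ CU B:t1 (5c) ⇒ 5c, clock 13
[3] DMA t3→B (2c) ∥ CU A:t2 (9c) ⇒ 9c, clock 22
[4] DMA t4→A (2c) ∥ CU B:t3 (2c) ⇒ 2c, clock 24
[5] DMA t5→B (4c) ∥ CU A:t4 (2c) ⇒ 4c, clock 28
[6] DMA t6→A (5c) ∥ CU B:t5 (4c) ⇒ 5c, clock 33
[7] DMA t7→B (7c) ∥ CU A:t6 (2c) ⇒ 7c, clock 40
[8] DMA t8→A (6c) ∥ CU B:t7 (8c) ⇒ 8c, clock 48
[9] DMA idle ∥ CU A:t8 (9c) ⇒ 9c, clock 57

step 4: A=load:t4 B=compute:t3 [tied]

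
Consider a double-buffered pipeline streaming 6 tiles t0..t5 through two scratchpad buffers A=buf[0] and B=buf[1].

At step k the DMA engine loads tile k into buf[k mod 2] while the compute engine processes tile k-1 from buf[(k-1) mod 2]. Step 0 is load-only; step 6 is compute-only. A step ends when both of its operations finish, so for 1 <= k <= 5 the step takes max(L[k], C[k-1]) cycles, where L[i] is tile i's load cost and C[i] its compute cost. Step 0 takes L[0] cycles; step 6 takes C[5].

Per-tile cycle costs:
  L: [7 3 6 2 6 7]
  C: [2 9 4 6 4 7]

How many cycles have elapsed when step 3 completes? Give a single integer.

k=0 load=t0/7c comp=- wait=7 total=7
k=1 load=t1/3c comp=t0/2c wait=3 total=10
k=2 load=t2/6c comp=t1/9c wait=9 total=19
k=3 load=t3/2c comp=t2/4c wait=4 total=23
k=4 load=t4/6c comp=t3/6c wait=6 total=29
k=5 load=t5/7c comp=t4/4c wait=7 total=36
k=6 load=- comp=t5/7c wait=7 total=43

end_cycle[3] = 23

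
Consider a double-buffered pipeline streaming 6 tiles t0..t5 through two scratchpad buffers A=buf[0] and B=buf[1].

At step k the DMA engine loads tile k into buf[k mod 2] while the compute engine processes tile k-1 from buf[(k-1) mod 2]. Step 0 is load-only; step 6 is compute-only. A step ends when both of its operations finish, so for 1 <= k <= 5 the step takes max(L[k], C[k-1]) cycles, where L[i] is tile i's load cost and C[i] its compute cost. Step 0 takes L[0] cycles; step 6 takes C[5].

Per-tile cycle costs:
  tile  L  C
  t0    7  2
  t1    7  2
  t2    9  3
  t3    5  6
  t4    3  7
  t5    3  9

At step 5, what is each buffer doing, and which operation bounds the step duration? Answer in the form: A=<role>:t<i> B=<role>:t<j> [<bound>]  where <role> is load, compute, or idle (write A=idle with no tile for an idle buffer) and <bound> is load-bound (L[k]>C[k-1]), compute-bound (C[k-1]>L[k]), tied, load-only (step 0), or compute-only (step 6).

  0. 7=7c; end=7; A:t0 B:-
  1. max(7,2)=7c; end=14; A:t0 B:t1
  2. max(9,2)=9c; end=23; A:t2 B:t1
  3. max(5,3)=5c; end=28; A:t2 B:t3
  4. max(3,6)=6c; end=34; A:t4 B:t3
  5. max(3,7)=7c; end=41; A:t4 B:t5
  6. 9=9c; end=50; A:t4 B:t5

step 5: A=compute:t4 B=load:t5 [compute-bound]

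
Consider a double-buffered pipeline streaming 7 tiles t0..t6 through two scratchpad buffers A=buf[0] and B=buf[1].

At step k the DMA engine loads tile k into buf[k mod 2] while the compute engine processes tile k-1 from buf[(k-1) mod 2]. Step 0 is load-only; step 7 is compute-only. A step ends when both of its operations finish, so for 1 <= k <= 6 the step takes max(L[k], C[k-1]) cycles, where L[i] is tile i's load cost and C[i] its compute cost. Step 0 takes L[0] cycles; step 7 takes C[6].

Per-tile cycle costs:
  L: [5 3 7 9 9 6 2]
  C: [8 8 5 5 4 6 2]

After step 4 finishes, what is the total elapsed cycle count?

end_cycle[4] = 39

k=0 load=t0/5c comp=- wait=5 total=5
k=1 load=t1/3c comp=t0/8c wait=8 total=13
k=2 load=t2/7c comp=t1/8c wait=8 total=21
k=3 load=t3/9c comp=t2/5c wait=9 total=30
k=4 load=t4/9c comp=t3/5c wait=9 total=39
k=5 load=t5/6c comp=t4/4c wait=6 total=45
k=6 load=t6/2c comp=t5/6c wait=6 total=51
k=7 load=- comp=t6/2c wait=2 total=53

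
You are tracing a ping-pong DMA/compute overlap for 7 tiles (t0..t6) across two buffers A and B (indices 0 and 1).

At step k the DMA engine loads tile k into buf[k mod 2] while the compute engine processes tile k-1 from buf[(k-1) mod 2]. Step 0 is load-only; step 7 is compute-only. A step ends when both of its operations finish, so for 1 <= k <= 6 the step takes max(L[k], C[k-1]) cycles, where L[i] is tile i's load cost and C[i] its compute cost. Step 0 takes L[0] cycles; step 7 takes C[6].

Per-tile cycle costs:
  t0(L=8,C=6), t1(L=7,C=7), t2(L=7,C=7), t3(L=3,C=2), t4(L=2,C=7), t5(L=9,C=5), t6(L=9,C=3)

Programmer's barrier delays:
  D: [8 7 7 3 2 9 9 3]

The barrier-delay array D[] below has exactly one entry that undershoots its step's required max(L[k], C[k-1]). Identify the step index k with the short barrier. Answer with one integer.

[0] required=L[0]=8=8 vs D=8 ok
[1] required=max(L[1]=7,C[0]=6)=7 vs D=7 ok
[2] required=max(L[2]=7,C[1]=7)=7 vs D=7 ok
[3] required=max(L[3]=3,C[2]=7)=7 vs D=3 SHORT
[4] required=max(L[4]=2,C[3]=2)=2 vs D=2 ok
[5] required=max(L[5]=9,C[4]=7)=9 vs D=9 ok
[6] required=max(L[6]=9,C[5]=5)=9 vs D=9 ok
[7] required=C[6]=3=3 vs D=3 ok

hazard at step 3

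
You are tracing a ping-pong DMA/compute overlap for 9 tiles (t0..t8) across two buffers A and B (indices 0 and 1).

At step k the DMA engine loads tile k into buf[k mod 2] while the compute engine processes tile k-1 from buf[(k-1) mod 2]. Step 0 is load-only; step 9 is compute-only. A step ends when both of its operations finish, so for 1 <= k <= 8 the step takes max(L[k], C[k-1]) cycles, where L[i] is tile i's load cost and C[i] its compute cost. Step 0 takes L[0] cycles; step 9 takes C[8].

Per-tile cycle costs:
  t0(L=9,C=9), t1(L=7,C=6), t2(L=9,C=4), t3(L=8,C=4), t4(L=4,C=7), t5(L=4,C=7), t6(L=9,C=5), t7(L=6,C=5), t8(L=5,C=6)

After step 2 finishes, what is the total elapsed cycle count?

  0. 9=9c; end=9; A:t0 B:-
  1. max(7,9)=9c; end=18; A:t0 B:t1
  2. max(9,6)=9c; end=27; A:t2 B:t1
  3. max(8,4)=8c; end=35; A:t2 B:t3
  4. max(4,4)=4c; end=39; A:t4 B:t3
  5. max(4,7)=7c; end=46; A:t4 B:t5
  6. max(9,7)=9c; end=55; A:t6 B:t5
  7. max(6,5)=6c; end=61; A:t6 B:t7
  8. max(5,5)=5c; end=66; A:t8 B:t7
  9. 6=6c; end=72; A:t8 B:t7

end_cycle[2] = 27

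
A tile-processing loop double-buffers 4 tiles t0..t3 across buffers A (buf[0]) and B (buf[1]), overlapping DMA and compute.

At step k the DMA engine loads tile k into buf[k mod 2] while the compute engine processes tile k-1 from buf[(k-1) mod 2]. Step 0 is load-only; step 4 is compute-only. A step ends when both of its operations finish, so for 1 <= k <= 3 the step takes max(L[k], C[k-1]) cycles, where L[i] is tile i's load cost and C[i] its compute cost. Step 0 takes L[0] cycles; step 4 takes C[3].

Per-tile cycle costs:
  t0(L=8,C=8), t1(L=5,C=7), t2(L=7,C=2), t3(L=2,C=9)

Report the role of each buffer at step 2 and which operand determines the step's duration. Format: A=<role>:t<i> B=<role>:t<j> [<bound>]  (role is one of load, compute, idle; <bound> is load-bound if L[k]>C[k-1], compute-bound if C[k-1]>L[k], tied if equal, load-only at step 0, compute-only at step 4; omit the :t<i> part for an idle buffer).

k=0 load=t0/8c comp=- wait=8 total=8
k=1 load=t1/5c comp=t0/8c wait=8 total=16
k=2 load=t2/7c comp=t1/7c wait=7 total=23
k=3 load=t3/2c comp=t2/2c wait=2 total=25
k=4 load=- comp=t3/9c wait=9 total=34

step 2: A=load:t2 B=compute:t1 [tied]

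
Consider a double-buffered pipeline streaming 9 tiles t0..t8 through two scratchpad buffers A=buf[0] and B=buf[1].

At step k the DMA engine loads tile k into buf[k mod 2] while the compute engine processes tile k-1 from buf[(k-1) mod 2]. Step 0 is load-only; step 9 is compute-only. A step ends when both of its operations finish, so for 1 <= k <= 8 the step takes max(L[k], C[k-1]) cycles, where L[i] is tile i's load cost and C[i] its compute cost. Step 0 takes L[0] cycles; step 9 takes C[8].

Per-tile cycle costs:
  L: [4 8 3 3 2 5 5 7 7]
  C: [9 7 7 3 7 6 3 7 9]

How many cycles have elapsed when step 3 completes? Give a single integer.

end_cycle[3] = 27

k=0 load=t0/4c comp=- wait=4 total=4
k=1 load=t1/8c comp=t0/9c wait=9 total=13
k=2 load=t2/3c comp=t1/7c wait=7 total=20
k=3 load=t3/3c comp=t2/7c wait=7 total=27
k=4 load=t4/2c comp=t3/3c wait=3 total=30
k=5 load=t5/5c comp=t4/7c wait=7 total=37
k=6 load=t6/5c comp=t5/6c wait=6 total=43
k=7 load=t7/7c comp=t6/3c wait=7 total=50
k=8 load=t8/7c comp=t7/7c wait=7 total=57
k=9 load=- comp=t8/9c wait=9 total=66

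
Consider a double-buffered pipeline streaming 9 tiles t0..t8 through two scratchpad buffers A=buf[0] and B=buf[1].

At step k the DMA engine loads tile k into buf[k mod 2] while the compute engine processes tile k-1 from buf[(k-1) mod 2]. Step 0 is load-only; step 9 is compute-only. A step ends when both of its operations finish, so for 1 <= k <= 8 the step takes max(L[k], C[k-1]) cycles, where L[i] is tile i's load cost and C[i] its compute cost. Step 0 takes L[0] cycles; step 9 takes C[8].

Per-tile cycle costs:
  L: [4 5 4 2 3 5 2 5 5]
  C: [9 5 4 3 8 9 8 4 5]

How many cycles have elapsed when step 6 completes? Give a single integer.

end_cycle[6] = 42

step 0: L[0]=4 → dur=4, Σ=4 | A=load:t0 B=idle [load-only]
step 1: L[1]=5 C[0]=9 → dur=9, Σ=13 | A=compute:t0 B=load:t1 [compute-bound]
step 2: L[2]=4 C[1]=5 → dur=5, Σ=18 | A=load:t2 B=compute:t1 [compute-bound]
step 3: L[3]=2 C[2]=4 → dur=4, Σ=22 | A=compute:t2 B=load:t3 [compute-bound]
step 4: L[4]=3 C[3]=3 → dur=3, Σ=25 | A=load:t4 B=compute:t3 [tied]
step 5: L[5]=5 C[4]=8 → dur=8, Σ=33 | A=compute:t4 B=load:t5 [compute-bound]
step 6: L[6]=2 C[5]=9 → dur=9, Σ=42 | A=load:t6 B=compute:t5 [compute-bound]
step 7: L[7]=5 C[6]=8 → dur=8, Σ=50 | A=compute:t6 B=load:t7 [compute-bound]
step 8: L[8]=5 C[7]=4 → dur=5, Σ=55 | A=load:t8 B=compute:t7 [load-bound]
step 9: C[8]=5 → dur=5, Σ=60 | A=compute:t8 B=idle [compute-only]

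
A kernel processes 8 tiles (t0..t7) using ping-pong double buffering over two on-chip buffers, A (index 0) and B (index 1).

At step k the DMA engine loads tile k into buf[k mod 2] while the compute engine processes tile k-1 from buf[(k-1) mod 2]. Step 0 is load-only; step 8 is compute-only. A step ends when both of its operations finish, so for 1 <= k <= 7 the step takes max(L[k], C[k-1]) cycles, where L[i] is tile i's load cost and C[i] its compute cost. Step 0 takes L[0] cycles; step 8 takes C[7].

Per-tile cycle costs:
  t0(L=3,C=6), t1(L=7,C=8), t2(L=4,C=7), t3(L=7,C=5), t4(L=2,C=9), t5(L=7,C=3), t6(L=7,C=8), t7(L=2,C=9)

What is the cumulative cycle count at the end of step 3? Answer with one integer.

[0] DMA t0→A (3c) ∥ CU idle ⇒ 3c, clock 3
[1] DMA t1→B (7c) ∥ CU A:t0 (6c) ⇒ 7c, clock 10
[2] DMA t2→A (4c) ∥ CU B:t1 (8c) ⇒ 8c, clock 18
[3] DMA t3→B (7c) ∥ CU A:t2 (7c) ⇒ 7c, clock 25
[4] DMA t4→A (2c) ∥ CU B:t3 (5c) ⇒ 5c, clock 30
[5] DMA t5→B (7c) ∥ CU A:t4 (9c) ⇒ 9c, clock 39
[6] DMA t6→A (7c) ∥ CU B:t5 (3c) ⇒ 7c, clock 46
[7] DMA t7→B (2c) ∥ CU A:t6 (8c) ⇒ 8c, clock 54
[8] DMA idle ∥ CU B:t7 (9c) ⇒ 9c, clock 63

end_cycle[3] = 25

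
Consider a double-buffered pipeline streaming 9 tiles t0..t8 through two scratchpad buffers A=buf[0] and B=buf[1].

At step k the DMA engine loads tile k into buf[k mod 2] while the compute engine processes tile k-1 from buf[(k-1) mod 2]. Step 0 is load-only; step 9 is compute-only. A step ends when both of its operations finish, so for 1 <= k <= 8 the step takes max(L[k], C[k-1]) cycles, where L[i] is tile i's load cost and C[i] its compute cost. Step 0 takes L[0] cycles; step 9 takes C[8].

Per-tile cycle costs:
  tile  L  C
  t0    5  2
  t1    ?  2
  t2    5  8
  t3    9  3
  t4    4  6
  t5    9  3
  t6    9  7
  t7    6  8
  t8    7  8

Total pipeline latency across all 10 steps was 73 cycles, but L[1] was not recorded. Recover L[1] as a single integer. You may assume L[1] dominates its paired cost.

L[1] = 9

step 0 = dur = L[0]=5 = 5
step 1 = dur = max(L[1]=?, C[0]=2) = L[1]  (unknown; binding)
step 2 = dur = max(L[2]=5, C[1]=2) = 5
step 3 = dur = max(L[3]=9, C[2]=8) = 9
step 4 = dur = max(L[4]=4, C[3]=3) = 4
step 5 = dur = max(L[5]=9, C[4]=6) = 9
step 6 = dur = max(L[6]=9, C[5]=3) = 9
step 7 = dur = max(L[7]=6, C[6]=7) = 7
step 8 = dur = max(L[8]=7, C[7]=8) = 8
step 9 = dur = C[8]=8 = 8
sum of known step durations = 64
dur[1] = total - known = 73 - 64 = 9
L[1] is the binding max in step 1, so L[1] = dur[1] = 9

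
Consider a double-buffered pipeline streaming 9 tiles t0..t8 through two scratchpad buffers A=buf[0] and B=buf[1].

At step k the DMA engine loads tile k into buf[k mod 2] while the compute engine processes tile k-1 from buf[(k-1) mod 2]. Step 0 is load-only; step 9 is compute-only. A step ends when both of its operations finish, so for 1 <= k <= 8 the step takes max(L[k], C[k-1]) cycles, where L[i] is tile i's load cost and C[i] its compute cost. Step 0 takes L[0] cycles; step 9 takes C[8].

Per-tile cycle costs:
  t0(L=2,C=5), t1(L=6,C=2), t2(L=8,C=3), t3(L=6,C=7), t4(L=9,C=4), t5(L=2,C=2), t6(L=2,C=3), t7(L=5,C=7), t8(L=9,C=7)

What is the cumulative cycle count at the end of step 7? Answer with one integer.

  0. 2=2c; end=2; A:t0 B:-
  1. max(6,5)=6c; end=8; A:t0 B:t1
  2. max(8,2)=8c; end=16; A:t2 B:t1
  3. max(6,3)=6c; end=22; A:t2 B:t3
  4. max(9,7)=9c; end=31; A:t4 B:t3
  5. max(2,4)=4c; end=35; A:t4 B:t5
  6. max(2,2)=2c; end=37; A:t6 B:t5
  7. max(5,3)=5c; end=42; A:t6 B:t7
  8. max(9,7)=9c; end=51; A:t8 B:t7
  9. 7=7c; end=58; A:t8 B:t7

end_cycle[7] = 42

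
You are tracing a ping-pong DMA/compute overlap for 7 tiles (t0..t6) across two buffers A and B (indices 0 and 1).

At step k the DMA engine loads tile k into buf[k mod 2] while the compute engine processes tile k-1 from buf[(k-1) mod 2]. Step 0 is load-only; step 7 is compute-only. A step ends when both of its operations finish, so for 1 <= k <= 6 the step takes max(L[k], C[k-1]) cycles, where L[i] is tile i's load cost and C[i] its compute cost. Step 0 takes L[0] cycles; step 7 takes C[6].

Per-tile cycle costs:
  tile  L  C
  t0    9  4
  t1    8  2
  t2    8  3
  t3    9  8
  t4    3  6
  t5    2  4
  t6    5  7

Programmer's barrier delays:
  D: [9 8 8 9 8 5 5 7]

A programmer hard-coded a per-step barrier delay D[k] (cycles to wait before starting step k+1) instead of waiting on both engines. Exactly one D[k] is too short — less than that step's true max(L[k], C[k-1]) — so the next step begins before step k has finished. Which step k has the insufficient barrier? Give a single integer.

hazard at step 5

[0] required=L[0]=9=9 vs D=9 ok
[1] required=max(L[1]=8,C[0]=4)=8 vs D=8 ok
[2] required=max(L[2]=8,C[1]=2)=8 vs D=8 ok
[3] required=max(L[3]=9,C[2]=3)=9 vs D=9 ok
[4] required=max(L[4]=3,C[3]=8)=8 vs D=8 ok
[5] required=max(L[5]=2,C[4]=6)=6 vs D=5 SHORT
[6] required=max(L[6]=5,C[5]=4)=5 vs D=5 ok
[7] required=C[6]=7=7 vs D=7 ok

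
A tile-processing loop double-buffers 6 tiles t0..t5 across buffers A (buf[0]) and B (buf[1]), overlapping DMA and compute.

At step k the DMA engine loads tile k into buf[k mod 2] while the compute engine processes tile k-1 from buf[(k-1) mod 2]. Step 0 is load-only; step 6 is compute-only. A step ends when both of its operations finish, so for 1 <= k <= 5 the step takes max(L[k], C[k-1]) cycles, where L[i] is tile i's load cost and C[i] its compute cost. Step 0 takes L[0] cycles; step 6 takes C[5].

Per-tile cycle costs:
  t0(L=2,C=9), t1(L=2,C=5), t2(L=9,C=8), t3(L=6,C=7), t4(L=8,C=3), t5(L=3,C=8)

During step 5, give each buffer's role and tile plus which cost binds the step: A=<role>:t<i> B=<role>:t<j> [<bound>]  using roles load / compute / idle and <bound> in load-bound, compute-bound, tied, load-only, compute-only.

step 5: A=compute:t4 B=load:t5 [tied]

[0] DMA t0→A (2c) ∥ CU idle ⇒ 2c, clock 2
[1] DMA t1→B (2c) ∥ CU A:t0 (9c) ⇒ 9c, clock 11
[2] DMA t2→A (9c) ∥ CU B:t1 (5c) ⇒ 9c, clock 20
[3] DMA t3→B (6c) ∥ CU A:t2 (8c) ⇒ 8c, clock 28
[4] DMA t4→A (8c) ∥ CU B:t3 (7c) ⇒ 8c, clock 36
[5] DMA t5→B (3c) ∥ CU A:t4 (3c) ⇒ 3c, clock 39
[6] DMA idle ∥ CU B:t5 (8c) ⇒ 8c, clock 47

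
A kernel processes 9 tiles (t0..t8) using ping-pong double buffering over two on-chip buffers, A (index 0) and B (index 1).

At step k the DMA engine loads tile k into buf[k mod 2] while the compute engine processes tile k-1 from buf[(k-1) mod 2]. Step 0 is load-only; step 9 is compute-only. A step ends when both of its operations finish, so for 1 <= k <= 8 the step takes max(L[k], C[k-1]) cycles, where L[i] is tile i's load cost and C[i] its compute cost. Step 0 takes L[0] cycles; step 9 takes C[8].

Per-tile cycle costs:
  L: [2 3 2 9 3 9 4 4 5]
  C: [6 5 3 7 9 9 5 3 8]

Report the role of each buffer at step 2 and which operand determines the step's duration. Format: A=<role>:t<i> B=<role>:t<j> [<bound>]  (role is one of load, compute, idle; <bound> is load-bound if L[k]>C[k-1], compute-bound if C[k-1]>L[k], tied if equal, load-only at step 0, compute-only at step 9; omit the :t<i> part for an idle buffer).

step 0: L[0]=2 → dur=2, Σ=2 | A=load:t0 B=idle [load-only]
step 1: L[1]=3 C[0]=6 → dur=6, Σ=8 | A=compute:t0 B=load:t1 [compute-bound]
step 2: L[2]=2 C[1]=5 → dur=5, Σ=13 | A=load:t2 B=compute:t1 [compute-bound]
step 3: L[3]=9 C[2]=3 → dur=9, Σ=22 | A=compute:t2 B=load:t3 [load-bound]
step 4: L[4]=3 C[3]=7 → dur=7, Σ=29 | A=load:t4 B=compute:t3 [compute-bound]
step 5: L[5]=9 C[4]=9 → dur=9, Σ=38 | A=compute:t4 B=load:t5 [tied]
step 6: L[6]=4 C[5]=9 → dur=9, Σ=47 | A=load:t6 B=compute:t5 [compute-bound]
step 7: L[7]=4 C[6]=5 → dur=5, Σ=52 | A=compute:t6 B=load:t7 [compute-bound]
step 8: L[8]=5 C[7]=3 → dur=5, Σ=57 | A=load:t8 B=compute:t7 [load-bound]
step 9: C[8]=8 → dur=8, Σ=65 | A=compute:t8 B=idle [compute-only]

step 2: A=load:t2 B=compute:t1 [compute-bound]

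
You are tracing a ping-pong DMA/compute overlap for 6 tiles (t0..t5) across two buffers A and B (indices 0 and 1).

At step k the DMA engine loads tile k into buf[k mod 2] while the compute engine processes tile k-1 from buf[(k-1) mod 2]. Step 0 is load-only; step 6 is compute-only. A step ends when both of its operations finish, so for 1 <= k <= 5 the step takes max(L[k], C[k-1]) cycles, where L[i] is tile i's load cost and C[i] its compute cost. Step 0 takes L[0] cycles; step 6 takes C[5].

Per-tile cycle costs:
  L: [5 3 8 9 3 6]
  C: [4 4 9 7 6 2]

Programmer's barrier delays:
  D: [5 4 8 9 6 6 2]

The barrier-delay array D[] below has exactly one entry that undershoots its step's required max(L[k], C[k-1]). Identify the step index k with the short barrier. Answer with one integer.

k=0 barrier L[0]=5→5c, D[0]=5 ok
k=1 barrier max(L[1]=3,C[0]=4)→4c, D[1]=4 ok
k=2 barrier max(L[2]=8,C[1]=4)→8c, D[2]=8 ok
k=3 barrier max(L[3]=9,C[2]=9)→9c, D[3]=9 ok
k=4 barrier max(L[4]=3,C[3]=7)→7c, D[4]=6 SHORT
k=5 barrier max(L[5]=6,C[4]=6)→6c, D[5]=6 ok
k=6 barrier C[5]=2→2c, D[6]=2 ok

hazard at step 4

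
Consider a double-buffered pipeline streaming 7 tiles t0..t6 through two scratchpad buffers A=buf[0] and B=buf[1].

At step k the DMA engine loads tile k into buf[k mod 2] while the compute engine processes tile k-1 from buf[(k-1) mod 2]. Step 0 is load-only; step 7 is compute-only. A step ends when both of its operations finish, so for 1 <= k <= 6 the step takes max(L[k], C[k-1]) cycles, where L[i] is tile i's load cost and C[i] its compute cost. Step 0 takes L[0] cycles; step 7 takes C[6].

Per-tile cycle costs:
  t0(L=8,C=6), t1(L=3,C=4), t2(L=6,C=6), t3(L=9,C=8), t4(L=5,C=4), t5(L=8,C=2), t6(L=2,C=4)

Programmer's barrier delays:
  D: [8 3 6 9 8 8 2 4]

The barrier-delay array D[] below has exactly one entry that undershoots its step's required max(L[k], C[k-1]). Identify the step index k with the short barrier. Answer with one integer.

hazard at step 1

k=0 barrier L[0]=8→8c, D[0]=8 ok
k=1 barrier max(L[1]=3,C[0]=6)→6c, D[1]=3 SHORT
k=2 barrier max(L[2]=6,C[1]=4)→6c, D[2]=6 ok
k=3 barrier max(L[3]=9,C[2]=6)→9c, D[3]=9 ok
k=4 barrier max(L[4]=5,C[3]=8)→8c, D[4]=8 ok
k=5 barrier max(L[5]=8,C[4]=4)→8c, D[5]=8 ok
k=6 barrier max(L[6]=2,C[5]=2)→2c, D[6]=2 ok
k=7 barrier C[6]=4→4c, D[7]=4 ok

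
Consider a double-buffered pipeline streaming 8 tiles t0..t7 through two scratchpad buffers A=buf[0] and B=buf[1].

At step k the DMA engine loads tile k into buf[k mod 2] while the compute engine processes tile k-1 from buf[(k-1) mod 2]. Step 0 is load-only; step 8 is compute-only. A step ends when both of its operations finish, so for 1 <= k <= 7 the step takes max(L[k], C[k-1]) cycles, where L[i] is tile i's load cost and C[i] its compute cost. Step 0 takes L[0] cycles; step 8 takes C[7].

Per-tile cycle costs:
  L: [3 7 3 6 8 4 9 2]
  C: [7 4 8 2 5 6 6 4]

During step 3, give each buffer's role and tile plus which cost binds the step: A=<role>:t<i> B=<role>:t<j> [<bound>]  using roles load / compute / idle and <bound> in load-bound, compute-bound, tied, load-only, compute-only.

[0] DMA t0→A (3c) ∥ CU idle ⇒ 3c, clock 3
[1] DMA t1→B (7c) ∥ CU A:t0 (7c) ⇒ 7c, clock 10
[2] DMA t2→A (3c) ∥ CU B:t1 (4c) ⇒ 4c, clock 14
[3] DMA t3→B (6c) ∥ CU A:t2 (8c) ⇒ 8c, clock 22
[4] DMA t4→A (8c) ∥ CU B:t3 (2c) ⇒ 8c, clock 30
[5] DMA t5→B (4c) ∥ CU A:t4 (5c) ⇒ 5c, clock 35
[6] DMA t6→A (9c) ∥ CU B:t5 (6c) ⇒ 9c, clock 44
[7] DMA t7→B (2c) ∥ CU A:t6 (6c) ⇒ 6c, clock 50
[8] DMA idle ∥ CU B:t7 (4c) ⇒ 4c, clock 54

step 3: A=compute:t2 B=load:t3 [compute-bound]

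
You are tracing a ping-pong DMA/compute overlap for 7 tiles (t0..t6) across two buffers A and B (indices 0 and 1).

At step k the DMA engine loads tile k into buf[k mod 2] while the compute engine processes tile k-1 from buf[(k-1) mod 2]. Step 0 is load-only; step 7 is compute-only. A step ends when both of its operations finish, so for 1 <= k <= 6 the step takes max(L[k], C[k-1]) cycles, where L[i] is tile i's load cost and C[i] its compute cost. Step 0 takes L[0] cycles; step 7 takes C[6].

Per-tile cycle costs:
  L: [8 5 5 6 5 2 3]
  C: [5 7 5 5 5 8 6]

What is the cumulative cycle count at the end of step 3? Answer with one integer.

end_cycle[3] = 26

step 0: L[0]=8 → dur=8, Σ=8 | A=load:t0 B=idle [load-only]
step 1: L[1]=5 C[0]=5 → dur=5, Σ=13 | A=compute:t0 B=load:t1 [tied]
step 2: L[2]=5 C[1]=7 → dur=7, Σ=20 | A=load:t2 B=compute:t1 [compute-bound]
step 3: L[3]=6 C[2]=5 → dur=6, Σ=26 | A=compute:t2 B=load:t3 [load-bound]
step 4: L[4]=5 C[3]=5 → dur=5, Σ=31 | A=load:t4 B=compute:t3 [tied]
step 5: L[5]=2 C[4]=5 → dur=5, Σ=36 | A=compute:t4 B=load:t5 [compute-bound]
step 6: L[6]=3 C[5]=8 → dur=8, Σ=44 | A=load:t6 B=compute:t5 [compute-bound]
step 7: C[6]=6 → dur=6, Σ=50 | A=compute:t6 B=idle [compute-only]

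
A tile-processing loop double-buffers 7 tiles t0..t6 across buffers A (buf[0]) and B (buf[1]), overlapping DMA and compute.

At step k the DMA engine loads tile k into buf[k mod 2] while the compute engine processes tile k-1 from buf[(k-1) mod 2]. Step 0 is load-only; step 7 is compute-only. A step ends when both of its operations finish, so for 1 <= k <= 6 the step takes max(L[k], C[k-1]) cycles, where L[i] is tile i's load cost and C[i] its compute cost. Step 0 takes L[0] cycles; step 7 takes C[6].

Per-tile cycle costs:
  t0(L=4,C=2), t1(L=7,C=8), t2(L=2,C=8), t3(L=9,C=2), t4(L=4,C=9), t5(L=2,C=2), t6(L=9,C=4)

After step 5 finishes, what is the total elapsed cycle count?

step 0: L[0]=4 → dur=4, Σ=4 | A=load:t0 B=idle [load-only]
step 1: L[1]=7 C[0]=2 → dur=7, Σ=11 | A=compute:t0 B=load:t1 [load-bound]
step 2: L[2]=2 C[1]=8 → dur=8, Σ=19 | A=load:t2 B=compute:t1 [compute-bound]
step 3: L[3]=9 C[2]=8 → dur=9, Σ=28 | A=compute:t2 B=load:t3 [load-bound]
step 4: L[4]=4 C[3]=2 → dur=4, Σ=32 | A=load:t4 B=compute:t3 [load-bound]
step 5: L[5]=2 C[4]=9 → dur=9, Σ=41 | A=compute:t4 B=load:t5 [compute-bound]
step 6: L[6]=9 C[5]=2 → dur=9, Σ=50 | A=load:t6 B=compute:t5 [load-bound]
step 7: C[6]=4 → dur=4, Σ=54 | A=compute:t6 B=idle [compute-only]

end_cycle[5] = 41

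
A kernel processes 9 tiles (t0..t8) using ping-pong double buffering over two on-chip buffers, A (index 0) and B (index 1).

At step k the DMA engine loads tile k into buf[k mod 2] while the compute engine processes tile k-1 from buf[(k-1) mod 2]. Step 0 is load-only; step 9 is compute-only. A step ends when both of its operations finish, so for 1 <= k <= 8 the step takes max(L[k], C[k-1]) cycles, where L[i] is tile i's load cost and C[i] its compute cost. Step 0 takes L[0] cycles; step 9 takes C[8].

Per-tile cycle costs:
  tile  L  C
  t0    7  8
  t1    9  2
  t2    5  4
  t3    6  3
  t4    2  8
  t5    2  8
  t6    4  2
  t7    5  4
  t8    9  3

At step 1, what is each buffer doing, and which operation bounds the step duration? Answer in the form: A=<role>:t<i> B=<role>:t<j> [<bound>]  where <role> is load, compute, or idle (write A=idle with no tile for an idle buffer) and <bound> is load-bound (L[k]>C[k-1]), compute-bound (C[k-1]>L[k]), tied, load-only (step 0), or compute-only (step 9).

[0] DMA t0→A (7c) ∥ CU idle ⇒ 7c, clock 7
[1] DMA t1→B (9c) ∥ CU A:t0 (8c) ⇒ 9c, clock 16
[2] DMA t2→A (5c) ∥ CU B:t1 (2c) ⇒ 5c, clock 21
[3] DMA t3→B (6c) ∥ CU A:t2 (4c) ⇒ 6c, clock 27
[4] DMA t4→A (2c) ∥ CU B:t3 (3c) ⇒ 3c, clock 30
[5] DMA t5→B (2c) ∥ CU A:t4 (8c) ⇒ 8c, clock 38
[6] DMA t6→A (4c) ∥ CU B:t5 (8c) ⇒ 8c, clock 46
[7] DMA t7→B (5c) ∥ CU A:t6 (2c) ⇒ 5c, clock 51
[8] DMA t8→A (9c) ∥ CU B:t7 (4c) ⇒ 9c, clock 60
[9] DMA idle ∥ CU A:t8 (3c) ⇒ 3c, clock 63

step 1: A=compute:t0 B=load:t1 [load-bound]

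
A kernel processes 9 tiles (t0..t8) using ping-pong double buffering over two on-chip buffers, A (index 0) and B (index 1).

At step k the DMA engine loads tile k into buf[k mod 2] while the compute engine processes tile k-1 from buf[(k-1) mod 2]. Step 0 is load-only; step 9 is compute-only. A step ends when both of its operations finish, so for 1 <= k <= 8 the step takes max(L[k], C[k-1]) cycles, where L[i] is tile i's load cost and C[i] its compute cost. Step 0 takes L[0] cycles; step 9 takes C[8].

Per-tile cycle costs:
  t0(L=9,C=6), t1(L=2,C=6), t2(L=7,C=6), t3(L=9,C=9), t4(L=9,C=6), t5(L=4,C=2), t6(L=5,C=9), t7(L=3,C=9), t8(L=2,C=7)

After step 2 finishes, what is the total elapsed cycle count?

end_cycle[2] = 22

[0] DMA t0→A (9c) ∥ CU idle ⇒ 9c, clock 9
[1] DMA t1→B (2c) ∥ CU A:t0 (6c) ⇒ 6c, clock 15
[2] DMA t2→A (7c) ∥ CU B:t1 (6c) ⇒ 7c, clock 22
[3] DMA t3→B (9c) ∥ CU A:t2 (6c) ⇒ 9c, clock 31
[4] DMA t4→A (9c) ∥ CU B:t3 (9c) ⇒ 9c, clock 40
[5] DMA t5→B (4c) ∥ CU A:t4 (6c) ⇒ 6c, clock 46
[6] DMA t6→A (5c) ∥ CU B:t5 (2c) ⇒ 5c, clock 51
[7] DMA t7→B (3c) ∥ CU A:t6 (9c) ⇒ 9c, clock 60
[8] DMA t8→A (2c) ∥ CU B:t7 (9c) ⇒ 9c, clock 69
[9] DMA idle ∥ CU A:t8 (7c) ⇒ 7c, clock 76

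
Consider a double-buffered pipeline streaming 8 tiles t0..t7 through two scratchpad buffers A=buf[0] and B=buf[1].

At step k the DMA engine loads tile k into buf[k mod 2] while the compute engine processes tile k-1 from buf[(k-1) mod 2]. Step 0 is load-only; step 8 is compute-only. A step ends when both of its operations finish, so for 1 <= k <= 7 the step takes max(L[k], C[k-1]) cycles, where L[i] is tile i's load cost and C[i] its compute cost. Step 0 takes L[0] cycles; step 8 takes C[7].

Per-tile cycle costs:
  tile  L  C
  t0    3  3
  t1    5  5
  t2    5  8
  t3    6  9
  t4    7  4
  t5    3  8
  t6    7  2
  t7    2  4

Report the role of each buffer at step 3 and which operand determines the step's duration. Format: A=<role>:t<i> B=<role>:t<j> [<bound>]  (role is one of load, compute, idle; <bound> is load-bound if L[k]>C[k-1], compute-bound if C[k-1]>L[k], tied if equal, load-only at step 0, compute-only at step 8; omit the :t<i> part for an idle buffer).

  0. 3=3c; end=3; A:t0 B:-
  1. max(5,3)=5c; end=8; A:t0 B:t1
  2. max(5,5)=5c; end=13; A:t2 B:t1
  3. max(6,8)=8c; end=21; A:t2 B:t3
  4. max(7,9)=9c; end=30; A:t4 B:t3
  5. max(3,4)=4c; end=34; A:t4 B:t5
  6. max(7,8)=8c; end=42; A:t6 B:t5
  7. max(2,2)=2c; end=44; A:t6 B:t7
  8. 4=4c; end=48; A:t6 B:t7

step 3: A=compute:t2 B=load:t3 [compute-bound]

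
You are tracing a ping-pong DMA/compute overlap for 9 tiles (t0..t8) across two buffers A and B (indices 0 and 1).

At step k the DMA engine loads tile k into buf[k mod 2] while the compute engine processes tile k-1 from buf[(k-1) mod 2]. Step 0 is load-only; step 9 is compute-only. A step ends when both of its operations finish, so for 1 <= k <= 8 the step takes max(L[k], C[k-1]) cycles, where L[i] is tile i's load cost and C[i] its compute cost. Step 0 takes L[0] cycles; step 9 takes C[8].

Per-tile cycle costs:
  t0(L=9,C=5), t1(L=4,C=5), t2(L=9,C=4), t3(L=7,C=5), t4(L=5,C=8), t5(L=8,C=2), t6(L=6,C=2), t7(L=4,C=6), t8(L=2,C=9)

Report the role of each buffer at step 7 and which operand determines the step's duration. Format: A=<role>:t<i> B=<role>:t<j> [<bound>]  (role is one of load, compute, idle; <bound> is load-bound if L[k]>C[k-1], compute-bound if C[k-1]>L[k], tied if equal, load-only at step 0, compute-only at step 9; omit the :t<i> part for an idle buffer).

step 0: L[0]=9 → dur=9, Σ=9 | A=load:t0 B=idle [load-only]
step 1: L[1]=4 C[0]=5 → dur=5, Σ=14 | A=compute:t0 B=load:t1 [compute-bound]
step 2: L[2]=9 C[1]=5 → dur=9, Σ=23 | A=load:t2 B=compute:t1 [load-bound]
step 3: L[3]=7 C[2]=4 → dur=7, Σ=30 | A=compute:t2 B=load:t3 [load-bound]
step 4: L[4]=5 C[3]=5 → dur=5, Σ=35 | A=load:t4 B=compute:t3 [tied]
step 5: L[5]=8 C[4]=8 → dur=8, Σ=43 | A=compute:t4 B=load:t5 [tied]
step 6: L[6]=6 C[5]=2 → dur=6, Σ=49 | A=load:t6 B=compute:t5 [load-bound]
step 7: L[7]=4 C[6]=2 → dur=4, Σ=53 | A=compute:t6 B=load:t7 [load-bound]
step 8: L[8]=2 C[7]=6 → dur=6, Σ=59 | A=load:t8 B=compute:t7 [compute-bound]
step 9: C[8]=9 → dur=9, Σ=68 | A=compute:t8 B=idle [compute-only]

step 7: A=compute:t6 B=load:t7 [load-bound]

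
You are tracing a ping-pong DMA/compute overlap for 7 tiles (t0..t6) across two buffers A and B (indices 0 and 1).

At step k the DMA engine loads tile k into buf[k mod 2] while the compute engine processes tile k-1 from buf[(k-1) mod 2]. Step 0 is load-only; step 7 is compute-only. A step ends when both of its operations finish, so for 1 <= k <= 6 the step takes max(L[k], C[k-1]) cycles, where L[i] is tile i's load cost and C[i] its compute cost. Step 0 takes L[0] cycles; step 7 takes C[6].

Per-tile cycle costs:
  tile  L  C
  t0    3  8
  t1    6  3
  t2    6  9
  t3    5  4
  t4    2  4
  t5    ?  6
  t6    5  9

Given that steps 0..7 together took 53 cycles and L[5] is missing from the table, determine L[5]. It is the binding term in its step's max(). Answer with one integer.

L[5] = 8

step 0 | dur = L[0]=3 = 3
step 1 | dur = max(L[1]=6, C[0]=8) = 8
step 2 | dur = max(L[2]=6, C[1]=3) = 6
step 3 | dur = max(L[3]=5, C[2]=9) = 9
step 4 | dur = max(L[4]=2, C[3]=4) = 4
step 5 | dur = max(L[5]=?, C[4]=4) = L[5]  (unknown; binding)
step 6 | dur = max(L[6]=5, C[5]=6) = 6
step 7 | dur = C[6]=9 = 9
sum of known step durations = 45
dur[5] = total - known = 53 - 45 = 8
L[5] is the binding max in step 5, so L[5] = dur[5] = 8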